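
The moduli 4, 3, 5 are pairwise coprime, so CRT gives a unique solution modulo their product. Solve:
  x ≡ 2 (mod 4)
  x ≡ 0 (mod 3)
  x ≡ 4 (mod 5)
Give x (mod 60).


Moduli 4, 3, 5 are pairwise coprime; by CRT there is a unique solution modulo M = 4 · 3 · 5 = 60.
Solve pairwise, accumulating the modulus:
  Start with x ≡ 2 (mod 4).
  Combine with x ≡ 0 (mod 3): since gcd(4, 3) = 1, we get a unique residue mod 12.
    Write x = 2 + 4·t and substitute into x ≡ 0 (mod 3): 4·t ≡ 0 − 2 = -2 (mod 3).
    Reduce coefficients mod 3: 1·t ≡ 1 (mod 3).
    So t ≡ 1 (mod 3).
    Then x = 2 + 4·1 = 6, valid modulo lcm(4, 3) = 12: x ≡ 6 (mod 12).
  Combine with x ≡ 4 (mod 5): since gcd(12, 5) = 1, we get a unique residue mod 60.
    Write x = 6 + 12·t and substitute into x ≡ 4 (mod 5): 12·t ≡ 4 − 6 = -2 (mod 5).
    Reduce coefficients mod 5: 2·t ≡ 3 (mod 5).
    The inverse of 2 mod 5 is 3 (since 2·3 = 6 = 1·5 + 1), so t ≡ 3·3 = 9 ≡ 4 (mod 5).
    Then x = 6 + 12·4 = 54, valid modulo lcm(12, 5) = 60: x ≡ 54 (mod 60).
Verify: 54 mod 4 = 2 ✓, 54 mod 3 = 0 ✓, 54 mod 5 = 4 ✓.

x ≡ 54 (mod 60).


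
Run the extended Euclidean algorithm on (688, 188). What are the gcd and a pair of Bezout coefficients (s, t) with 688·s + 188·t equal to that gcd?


Euclidean algorithm on (688, 188) — divide until remainder is 0:
  688 = 3 · 188 + 124
  188 = 1 · 124 + 64
  124 = 1 · 64 + 60
  64 = 1 · 60 + 4
  60 = 15 · 4 + 0
gcd(688, 188) = 4.
Track Bezout coefficients alongside the remainders: start with r₀ = 688 = a·1 + b·0 (s = 1, t = 0) and r₁ = 188 = a·0 + b·1 (s = 0, t = 1); each new remainder r_{k+1} = r_{k-1} − q_k·r_k inherits s_{k+1} = s_{k-1} − q_k·s_k, t_{k+1} = t_{k-1} − q_k·t_k, so r_k = a·s_k + b·t_k at every step:
  q = 3: r = 124, s = 1 − 3·0 = 1, t = 0 − 3·1 = -3  (check: 688·1 + 188·(-3) = 124)
  q = 1: r = 64, s = 0 − 1·1 = -1, t = 1 − 1·(-3) = 4  (check: 688·(-1) + 188·4 = 64)
  q = 1: r = 60, s = 1 − 1·(-1) = 2, t = -3 − 1·4 = -7  (check: 688·2 + 188·(-7) = 60)
  q = 1: r = 4, s = -1 − 1·2 = -3, t = 4 − 1·(-7) = 11  (check: 688·(-3) + 188·11 = 4)
The row with r = 4 (the gcd) gives the Bezout coefficients s = -3, t = 11.
Result: 688 · (-3) + 188 · (11) = 4.

gcd(688, 188) = 4; s = -3, t = 11 (check: 688·(-3) + 188·11 = 4).


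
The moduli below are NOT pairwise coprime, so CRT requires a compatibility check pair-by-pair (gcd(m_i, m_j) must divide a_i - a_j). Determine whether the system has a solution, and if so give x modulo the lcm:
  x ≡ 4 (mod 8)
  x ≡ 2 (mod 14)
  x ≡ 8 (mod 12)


Moduli 8, 14, 12 are not pairwise coprime, so CRT works modulo lcm(m_i) when all pairwise compatibility conditions hold.
Pairwise compatibility: gcd(m_i, m_j) must divide a_i - a_j for every pair.
Merge one congruence at a time:
  Start: x ≡ 4 (mod 8).
  Combine with x ≡ 2 (mod 14): gcd(8, 14) = 2; 2 - 4 = -2, which IS divisible by 2, so compatible.
    Write x = 4 + 8·t and substitute into x ≡ 2 (mod 14): 8·t ≡ 2 − 4 = -2 (mod 14).
    Divide the congruence (and modulus) by g = 2: 4·t ≡ -1 (mod 7).
    Reduce coefficients mod 7: 4·t ≡ 6 (mod 7).
    The inverse of 4 mod 7 is 2 (since 4·2 = 8 = 1·7 + 1), so t ≡ 2·6 = 12 ≡ 5 (mod 7).
    Then x = 4 + 8·5 = 44, valid modulo lcm(8, 14) = 56: x ≡ 44 (mod 56).
  Combine with x ≡ 8 (mod 12): gcd(56, 12) = 4; 8 - 44 = -36, which IS divisible by 4, so compatible.
    Write x = 44 + 56·t and substitute into x ≡ 8 (mod 12): 56·t ≡ 8 − 44 = -36 (mod 12).
    Divide the congruence (and modulus) by g = 4: 14·t ≡ -9 (mod 3).
    Reduce coefficients mod 3: 2·t ≡ 0 (mod 3).
    The inverse of 2 mod 3 is 2 (since 2·2 = 4 = 1·3 + 1), so t ≡ 2·0 = 0 ≡ 0 (mod 3).
    Then x = 44 + 56·0 = 44, valid modulo lcm(56, 12) = 168: x ≡ 44 (mod 168).
Verify: 44 mod 8 = 4, 44 mod 14 = 2, 44 mod 12 = 8.

x ≡ 44 (mod 168).


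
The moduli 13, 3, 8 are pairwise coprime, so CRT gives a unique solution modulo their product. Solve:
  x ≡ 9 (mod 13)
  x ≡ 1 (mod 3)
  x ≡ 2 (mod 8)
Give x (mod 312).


Moduli 13, 3, 8 are pairwise coprime; by CRT there is a unique solution modulo M = 13 · 3 · 8 = 312.
Solve pairwise, accumulating the modulus:
  Start with x ≡ 9 (mod 13).
  Combine with x ≡ 1 (mod 3): since gcd(13, 3) = 1, we get a unique residue mod 39.
    Write x = 9 + 13·t and substitute into x ≡ 1 (mod 3): 13·t ≡ 1 − 9 = -8 (mod 3).
    Reduce coefficients mod 3: 1·t ≡ 1 (mod 3).
    So t ≡ 1 (mod 3).
    Then x = 9 + 13·1 = 22, valid modulo lcm(13, 3) = 39: x ≡ 22 (mod 39).
  Combine with x ≡ 2 (mod 8): since gcd(39, 8) = 1, we get a unique residue mod 312.
    Write x = 22 + 39·t and substitute into x ≡ 2 (mod 8): 39·t ≡ 2 − 22 = -20 (mod 8).
    Reduce coefficients mod 8: 7·t ≡ 4 (mod 8).
    The inverse of 7 mod 8 is 7 (since 7·7 = 49 = 6·8 + 1), so t ≡ 7·4 = 28 ≡ 4 (mod 8).
    Then x = 22 + 39·4 = 178, valid modulo lcm(39, 8) = 312: x ≡ 178 (mod 312).
Verify: 178 mod 13 = 9 ✓, 178 mod 3 = 1 ✓, 178 mod 8 = 2 ✓.

x ≡ 178 (mod 312).


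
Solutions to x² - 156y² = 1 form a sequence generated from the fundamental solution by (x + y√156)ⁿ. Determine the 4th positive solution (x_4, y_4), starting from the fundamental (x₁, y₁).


Step 1: Find the fundamental solution (x₁, y₁) of x² - 156y² = 1.
  Expand √156 as a continued fraction. a₀ = ⌊√156⌋ = 12; iterate m_{k+1} = d_k·a_k − m_k, d_{k+1} = (156 − m_{k+1}²)/d_k, a_{k+1} = ⌊(a₀ + m_{k+1})/d_{k+1}⌋ (starting m₀ = 0, d₀ = 1), with convergents p_k = a_k·p_{k-1} + p_{k-2}, q_k = a_k·q_{k-1} + q_{k-2} (p₋₁ = 1, q₋₁ = 0):
  k = 0: a₀ = 12; p₀/q₀ = 12/1; p₀² − 156·q₀² = 144 − 156 = -12.
  k = 1: m = 12, d = 12, a = ⌊(12 + 12)/12⌋ = 2; p/q = (2·12 + 1)/(2·1 + 0) = 25/2; p² − 156·q² = 625 − 624 = 1.
  The first convergent with p² − 156·q² = 1 gives the fundamental solution (x₁, y₁) = (25, 2).
Step 2: Apply the recurrence (x_{n+1}, y_{n+1}) = (x₁x_n + 156y₁y_n, x₁y_n + y₁x_n) repeatedly.
  From (x_1, y_1) = (25, 2): x_2 = 25·25 + 156·2·2 = 1249; y_2 = 25·2 + 2·25 = 100.
  From (x_2, y_2) = (1249, 100): x_3 = 25·1249 + 156·2·100 = 62425; y_3 = 25·100 + 2·1249 = 4998.
  From (x_3, y_3) = (62425, 4998): x_4 = 25·62425 + 156·2·4998 = 3120001; y_4 = 25·4998 + 2·62425 = 249800.
Step 3: Verify x_4² - 156·y_4² = 9734406240001 - 9734406240000 = 1 (should be 1). ✓

(x_1, y_1) = (25, 2); (x_4, y_4) = (3120001, 249800).


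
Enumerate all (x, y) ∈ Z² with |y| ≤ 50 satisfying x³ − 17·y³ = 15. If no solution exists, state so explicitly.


The equation is x³ - 17y³ = 15. For fixed y, x³ = 17·y³ + 15, so a solution requires the RHS to be a perfect cube.
Strategy: iterate y from -50 to 50, compute RHS = 17·y³ + 15, and check whether it is a (positive or negative) perfect cube.
Check small values of y:
  y = 0: RHS = 15 is not a perfect cube.
  y = 1: RHS = 32 is not a perfect cube.
  y = -1: RHS = -2 is not a perfect cube.
  y = 2: RHS = 151 is not a perfect cube.
  y = -2: RHS = -121 is not a perfect cube.
  y = 3: RHS = 474 is not a perfect cube.
  y = -3: RHS = -444 is not a perfect cube.
Continuing the search up to |y| = 50 finds no solutions either.
No (x, y) in the scanned range satisfies the equation.

No integer solutions with |y| ≤ 50.


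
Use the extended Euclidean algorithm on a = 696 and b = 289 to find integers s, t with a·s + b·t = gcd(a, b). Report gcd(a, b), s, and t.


Euclidean algorithm on (696, 289) — divide until remainder is 0:
  696 = 2 · 289 + 118
  289 = 2 · 118 + 53
  118 = 2 · 53 + 12
  53 = 4 · 12 + 5
  12 = 2 · 5 + 2
  5 = 2 · 2 + 1
  2 = 2 · 1 + 0
gcd(696, 289) = 1.
Track Bezout coefficients alongside the remainders: start with r₀ = 696 = a·1 + b·0 (s = 1, t = 0) and r₁ = 289 = a·0 + b·1 (s = 0, t = 1); each new remainder r_{k+1} = r_{k-1} − q_k·r_k inherits s_{k+1} = s_{k-1} − q_k·s_k, t_{k+1} = t_{k-1} − q_k·t_k, so r_k = a·s_k + b·t_k at every step:
  q = 2: r = 118, s = 1 − 2·0 = 1, t = 0 − 2·1 = -2  (check: 696·1 + 289·(-2) = 118)
  q = 2: r = 53, s = 0 − 2·1 = -2, t = 1 − 2·(-2) = 5  (check: 696·(-2) + 289·5 = 53)
  q = 2: r = 12, s = 1 − 2·(-2) = 5, t = -2 − 2·5 = -12  (check: 696·5 + 289·(-12) = 12)
  q = 4: r = 5, s = -2 − 4·5 = -22, t = 5 − 4·(-12) = 53  (check: 696·(-22) + 289·53 = 5)
  q = 2: r = 2, s = 5 − 2·(-22) = 49, t = -12 − 2·53 = -118  (check: 696·49 + 289·(-118) = 2)
  q = 2: r = 1, s = -22 − 2·49 = -120, t = 53 − 2·(-118) = 289  (check: 696·(-120) + 289·289 = 1)
The row with r = 1 (the gcd) gives the Bezout coefficients s = -120, t = 289.
Result: 696 · (-120) + 289 · (289) = 1.

gcd(696, 289) = 1; s = -120, t = 289 (check: 696·(-120) + 289·289 = 1).


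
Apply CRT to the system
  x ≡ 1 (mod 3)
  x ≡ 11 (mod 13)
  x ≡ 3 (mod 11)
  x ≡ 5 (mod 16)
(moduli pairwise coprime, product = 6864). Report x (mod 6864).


Product of moduli M = 3 · 13 · 11 · 16 = 6864.
Merge one congruence at a time:
  Start: x ≡ 1 (mod 3).
  Combine with x ≡ 11 (mod 13); new modulus lcm = 39.
    Write x = 1 + 3·t and substitute into x ≡ 11 (mod 13): 3·t ≡ 11 − 1 = 10 (mod 13).
    The inverse of 3 mod 13 is 9 (since 3·9 = 27 = 2·13 + 1), so t ≡ 9·10 = 90 ≡ 12 (mod 13).
    Then x = 1 + 3·12 = 37, valid modulo lcm(3, 13) = 39: x ≡ 37 (mod 39).
  Combine with x ≡ 3 (mod 11); new modulus lcm = 429.
    Write x = 37 + 39·t and substitute into x ≡ 3 (mod 11): 39·t ≡ 3 − 37 = -34 (mod 11).
    Reduce coefficients mod 11: 6·t ≡ 10 (mod 11).
    The inverse of 6 mod 11 is 2 (since 6·2 = 12 = 1·11 + 1), so t ≡ 2·10 = 20 ≡ 9 (mod 11).
    Then x = 37 + 39·9 = 388, valid modulo lcm(39, 11) = 429: x ≡ 388 (mod 429).
  Combine with x ≡ 5 (mod 16); new modulus lcm = 6864.
    Write x = 388 + 429·t and substitute into x ≡ 5 (mod 16): 429·t ≡ 5 − 388 = -383 (mod 16).
    Reduce coefficients mod 16: 13·t ≡ 1 (mod 16).
    The inverse of 13 mod 16 is 5 (since 13·5 = 65 = 4·16 + 1), so t ≡ 5·1 = 5 ≡ 5 (mod 16).
    Then x = 388 + 429·5 = 2533, valid modulo lcm(429, 16) = 6864: x ≡ 2533 (mod 6864).
Verify against each original: 2533 mod 3 = 1, 2533 mod 13 = 11, 2533 mod 11 = 3, 2533 mod 16 = 5.

x ≡ 2533 (mod 6864).


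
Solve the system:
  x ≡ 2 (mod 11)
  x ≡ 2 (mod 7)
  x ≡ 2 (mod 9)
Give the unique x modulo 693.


Moduli 11, 7, 9 are pairwise coprime; by CRT there is a unique solution modulo M = 11 · 7 · 9 = 693.
Solve pairwise, accumulating the modulus:
  Start with x ≡ 2 (mod 11).
  Combine with x ≡ 2 (mod 7): since gcd(11, 7) = 1, we get a unique residue mod 77.
    Write x = 2 + 11·t and substitute into x ≡ 2 (mod 7): 11·t ≡ 2 − 2 = 0 (mod 7).
    Reduce coefficients mod 7: 4·t ≡ 0 (mod 7).
    The inverse of 4 mod 7 is 2 (since 4·2 = 8 = 1·7 + 1), so t ≡ 2·0 = 0 ≡ 0 (mod 7).
    Then x = 2 + 11·0 = 2, valid modulo lcm(11, 7) = 77: x ≡ 2 (mod 77).
  Combine with x ≡ 2 (mod 9): since gcd(77, 9) = 1, we get a unique residue mod 693.
    Write x = 2 + 77·t and substitute into x ≡ 2 (mod 9): 77·t ≡ 2 − 2 = 0 (mod 9).
    Reduce coefficients mod 9: 5·t ≡ 0 (mod 9).
    The inverse of 5 mod 9 is 2 (since 5·2 = 10 = 1·9 + 1), so t ≡ 2·0 = 0 ≡ 0 (mod 9).
    Then x = 2 + 77·0 = 2, valid modulo lcm(77, 9) = 693: x ≡ 2 (mod 693).
Verify: 2 mod 11 = 2 ✓, 2 mod 7 = 2 ✓, 2 mod 9 = 2 ✓.

x ≡ 2 (mod 693).


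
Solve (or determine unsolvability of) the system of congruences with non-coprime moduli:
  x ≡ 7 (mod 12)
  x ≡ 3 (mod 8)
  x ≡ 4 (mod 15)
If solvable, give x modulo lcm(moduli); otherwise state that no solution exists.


Moduli 12, 8, 15 are not pairwise coprime, so CRT works modulo lcm(m_i) when all pairwise compatibility conditions hold.
Pairwise compatibility: gcd(m_i, m_j) must divide a_i - a_j for every pair.
Merge one congruence at a time:
  Start: x ≡ 7 (mod 12).
  Combine with x ≡ 3 (mod 8): gcd(12, 8) = 4; 3 - 7 = -4, which IS divisible by 4, so compatible.
    Write x = 7 + 12·t and substitute into x ≡ 3 (mod 8): 12·t ≡ 3 − 7 = -4 (mod 8).
    Divide the congruence (and modulus) by g = 4: 3·t ≡ -1 (mod 2).
    Reduce coefficients mod 2: 1·t ≡ 1 (mod 2).
    So t ≡ 1 (mod 2).
    Then x = 7 + 12·1 = 19, valid modulo lcm(12, 8) = 24: x ≡ 19 (mod 24).
  Combine with x ≡ 4 (mod 15): gcd(24, 15) = 3; 4 - 19 = -15, which IS divisible by 3, so compatible.
    Write x = 19 + 24·t and substitute into x ≡ 4 (mod 15): 24·t ≡ 4 − 19 = -15 (mod 15).
    Divide the congruence (and modulus) by g = 3: 8·t ≡ -5 (mod 5).
    Reduce coefficients mod 5: 3·t ≡ 0 (mod 5).
    The inverse of 3 mod 5 is 2 (since 3·2 = 6 = 1·5 + 1), so t ≡ 2·0 = 0 ≡ 0 (mod 5).
    Then x = 19 + 24·0 = 19, valid modulo lcm(24, 15) = 120: x ≡ 19 (mod 120).
Verify: 19 mod 12 = 7, 19 mod 8 = 3, 19 mod 15 = 4.

x ≡ 19 (mod 120).


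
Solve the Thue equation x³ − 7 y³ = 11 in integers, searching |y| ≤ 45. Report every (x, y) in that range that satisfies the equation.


The equation is x³ - 7y³ = 11. For fixed y, x³ = 7·y³ + 11, so a solution requires the RHS to be a perfect cube.
Strategy: iterate y from -45 to 45, compute RHS = 7·y³ + 11, and check whether it is a (positive or negative) perfect cube.
Check small values of y:
  y = 0: RHS = 11 is not a perfect cube.
  y = 1: RHS = 18 is not a perfect cube.
  y = -1: RHS = 4 is not a perfect cube.
  y = 2: RHS = 67 is not a perfect cube.
  y = -2: RHS = -45 is not a perfect cube.
  y = 3: RHS = 200 is not a perfect cube.
  y = -3: RHS = -178 is not a perfect cube.
Continuing the search up to |y| = 45 finds no solutions either.
No (x, y) in the scanned range satisfies the equation.

No integer solutions with |y| ≤ 45.


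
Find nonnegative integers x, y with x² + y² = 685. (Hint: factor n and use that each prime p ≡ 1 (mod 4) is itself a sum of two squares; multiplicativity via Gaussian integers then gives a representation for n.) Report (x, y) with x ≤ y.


Step 1: Factor n = 685 = 5 · 137.
Step 2: Check the mod-4 condition on each prime factor: 5 ≡ 1 (mod 4), exponent 1; 137 ≡ 1 (mod 4), exponent 1.
All primes ≡ 3 (mod 4) appear to even exponent (or don't appear), so by the two-squares theorem n IS expressible as a sum of two squares.
Step 3: Build a representation. Here n = 5 · 137 is a product of primes ≡ 1 (mod 4). Each prime p ≡ 1 (mod 4) is itself a sum of two squares; find a² by testing p − a² for a perfect square:
  5: 5 − 1² = 4 = 2² ⇒ 5 = 1² + 2².
  137: 137 − 1² = 136, 137 − 2² = 133, 137 − 3² = 128, 137 − 4² = 121 = 11² ⇒ 137 = 4² + 11².
  Combine using the Brahmagupta–Fibonacci identity (a² + b²)(c² + d²) = (ac − bd)² + (ad + bc)² = (ac + bd)² + (ad − bc)²:
  5 · 137 = 685: from (1² + 2²)(4² + 11²), take (1·4 − 2·11, 1·11 + 2·4) = (4 − 22, 11 + 8) = (-18, 19); dropping signs (only squares matter) gives (18, 19); check 18² + 19² = 324 + 361 = 685 ✓.
Step 4: Order so x ≤ y and verify: 18² + 19² = 324 + 361 = 685 = n. ✓

n = 685 = 18² + 19² (one valid representation with x ≤ y).


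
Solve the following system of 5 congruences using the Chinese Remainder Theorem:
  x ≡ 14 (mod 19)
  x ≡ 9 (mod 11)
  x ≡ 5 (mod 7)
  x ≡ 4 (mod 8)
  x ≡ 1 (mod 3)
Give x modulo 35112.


Product of moduli M = 19 · 11 · 7 · 8 · 3 = 35112.
Merge one congruence at a time:
  Start: x ≡ 14 (mod 19).
  Combine with x ≡ 9 (mod 11); new modulus lcm = 209.
    Write x = 14 + 19·t and substitute into x ≡ 9 (mod 11): 19·t ≡ 9 − 14 = -5 (mod 11).
    Reduce coefficients mod 11: 8·t ≡ 6 (mod 11).
    The inverse of 8 mod 11 is 7 (since 8·7 = 56 = 5·11 + 1), so t ≡ 7·6 = 42 ≡ 9 (mod 11).
    Then x = 14 + 19·9 = 185, valid modulo lcm(19, 11) = 209: x ≡ 185 (mod 209).
  Combine with x ≡ 5 (mod 7); new modulus lcm = 1463.
    Write x = 185 + 209·t and substitute into x ≡ 5 (mod 7): 209·t ≡ 5 − 185 = -180 (mod 7).
    Reduce coefficients mod 7: 6·t ≡ 2 (mod 7).
    The inverse of 6 mod 7 is 6 (since 6·6 = 36 = 5·7 + 1), so t ≡ 6·2 = 12 ≡ 5 (mod 7).
    Then x = 185 + 209·5 = 1230, valid modulo lcm(209, 7) = 1463: x ≡ 1230 (mod 1463).
  Combine with x ≡ 4 (mod 8); new modulus lcm = 11704.
    Write x = 1230 + 1463·t and substitute into x ≡ 4 (mod 8): 1463·t ≡ 4 − 1230 = -1226 (mod 8).
    Reduce coefficients mod 8: 7·t ≡ 6 (mod 8).
    The inverse of 7 mod 8 is 7 (since 7·7 = 49 = 6·8 + 1), so t ≡ 7·6 = 42 ≡ 2 (mod 8).
    Then x = 1230 + 1463·2 = 4156, valid modulo lcm(1463, 8) = 11704: x ≡ 4156 (mod 11704).
  Combine with x ≡ 1 (mod 3); new modulus lcm = 35112.
    Write x = 4156 + 11704·t and substitute into x ≡ 1 (mod 3): 11704·t ≡ 1 − 4156 = -4155 (mod 3).
    Reduce coefficients mod 3: 1·t ≡ 0 (mod 3).
    So t ≡ 0 (mod 3).
    Then x = 4156 + 11704·0 = 4156, valid modulo lcm(11704, 3) = 35112: x ≡ 4156 (mod 35112).
Verify against each original: 4156 mod 19 = 14, 4156 mod 11 = 9, 4156 mod 7 = 5, 4156 mod 8 = 4, 4156 mod 3 = 1.

x ≡ 4156 (mod 35112).


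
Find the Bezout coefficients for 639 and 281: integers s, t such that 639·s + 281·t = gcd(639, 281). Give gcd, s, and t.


Euclidean algorithm on (639, 281) — divide until remainder is 0:
  639 = 2 · 281 + 77
  281 = 3 · 77 + 50
  77 = 1 · 50 + 27
  50 = 1 · 27 + 23
  27 = 1 · 23 + 4
  23 = 5 · 4 + 3
  4 = 1 · 3 + 1
  3 = 3 · 1 + 0
gcd(639, 281) = 1.
Track Bezout coefficients alongside the remainders: start with r₀ = 639 = a·1 + b·0 (s = 1, t = 0) and r₁ = 281 = a·0 + b·1 (s = 0, t = 1); each new remainder r_{k+1} = r_{k-1} − q_k·r_k inherits s_{k+1} = s_{k-1} − q_k·s_k, t_{k+1} = t_{k-1} − q_k·t_k, so r_k = a·s_k + b·t_k at every step:
  q = 2: r = 77, s = 1 − 2·0 = 1, t = 0 − 2·1 = -2  (check: 639·1 + 281·(-2) = 77)
  q = 3: r = 50, s = 0 − 3·1 = -3, t = 1 − 3·(-2) = 7  (check: 639·(-3) + 281·7 = 50)
  q = 1: r = 27, s = 1 − 1·(-3) = 4, t = -2 − 1·7 = -9  (check: 639·4 + 281·(-9) = 27)
  q = 1: r = 23, s = -3 − 1·4 = -7, t = 7 − 1·(-9) = 16  (check: 639·(-7) + 281·16 = 23)
  q = 1: r = 4, s = 4 − 1·(-7) = 11, t = -9 − 1·16 = -25  (check: 639·11 + 281·(-25) = 4)
  q = 5: r = 3, s = -7 − 5·11 = -62, t = 16 − 5·(-25) = 141  (check: 639·(-62) + 281·141 = 3)
  q = 1: r = 1, s = 11 − 1·(-62) = 73, t = -25 − 1·141 = -166  (check: 639·73 + 281·(-166) = 1)
The row with r = 1 (the gcd) gives the Bezout coefficients s = 73, t = -166.
Result: 639 · (73) + 281 · (-166) = 1.

gcd(639, 281) = 1; s = 73, t = -166 (check: 639·73 + 281·(-166) = 1).


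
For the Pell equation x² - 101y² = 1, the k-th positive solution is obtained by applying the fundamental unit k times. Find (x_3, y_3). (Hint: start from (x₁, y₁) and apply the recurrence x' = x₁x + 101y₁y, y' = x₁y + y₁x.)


Step 1: Find the fundamental solution (x₁, y₁) of x² - 101y² = 1.
  Expand √101 as a continued fraction. a₀ = ⌊√101⌋ = 10; iterate m_{k+1} = d_k·a_k − m_k, d_{k+1} = (101 − m_{k+1}²)/d_k, a_{k+1} = ⌊(a₀ + m_{k+1})/d_{k+1}⌋ (starting m₀ = 0, d₀ = 1), with convergents p_k = a_k·p_{k-1} + p_{k-2}, q_k = a_k·q_{k-1} + q_{k-2} (p₋₁ = 1, q₋₁ = 0):
  k = 0: a₀ = 10; p₀/q₀ = 10/1; p₀² − 101·q₀² = 100 − 101 = -1.
  k = 1: m = 10, d = 1, a = ⌊(10 + 10)/1⌋ = 20; p/q = (20·10 + 1)/(20·1 + 0) = 201/20; p² − 101·q² = 40401 − 40400 = 1.
  The first convergent with p² − 101·q² = 1 gives the fundamental solution (x₁, y₁) = (201, 20).
Step 2: Apply the recurrence (x_{n+1}, y_{n+1}) = (x₁x_n + 101y₁y_n, x₁y_n + y₁x_n) repeatedly.
  From (x_1, y_1) = (201, 20): x_2 = 201·201 + 101·20·20 = 80801; y_2 = 201·20 + 20·201 = 8040.
  From (x_2, y_2) = (80801, 8040): x_3 = 201·80801 + 101·20·8040 = 32481801; y_3 = 201·8040 + 20·80801 = 3232060.
Step 3: Verify x_3² - 101·y_3² = 1055067396203601 - 1055067396203600 = 1 (should be 1). ✓

(x_1, y_1) = (201, 20); (x_3, y_3) = (32481801, 3232060).


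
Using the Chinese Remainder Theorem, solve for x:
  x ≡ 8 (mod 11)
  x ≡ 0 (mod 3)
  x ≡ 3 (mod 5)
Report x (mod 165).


Moduli 11, 3, 5 are pairwise coprime; by CRT there is a unique solution modulo M = 11 · 3 · 5 = 165.
Solve pairwise, accumulating the modulus:
  Start with x ≡ 8 (mod 11).
  Combine with x ≡ 0 (mod 3): since gcd(11, 3) = 1, we get a unique residue mod 33.
    Write x = 8 + 11·t and substitute into x ≡ 0 (mod 3): 11·t ≡ 0 − 8 = -8 (mod 3).
    Reduce coefficients mod 3: 2·t ≡ 1 (mod 3).
    The inverse of 2 mod 3 is 2 (since 2·2 = 4 = 1·3 + 1), so t ≡ 2·1 = 2 ≡ 2 (mod 3).
    Then x = 8 + 11·2 = 30, valid modulo lcm(11, 3) = 33: x ≡ 30 (mod 33).
  Combine with x ≡ 3 (mod 5): since gcd(33, 5) = 1, we get a unique residue mod 165.
    Write x = 30 + 33·t and substitute into x ≡ 3 (mod 5): 33·t ≡ 3 − 30 = -27 (mod 5).
    Reduce coefficients mod 5: 3·t ≡ 3 (mod 5).
    The inverse of 3 mod 5 is 2 (since 3·2 = 6 = 1·5 + 1), so t ≡ 2·3 = 6 ≡ 1 (mod 5).
    Then x = 30 + 33·1 = 63, valid modulo lcm(33, 5) = 165: x ≡ 63 (mod 165).
Verify: 63 mod 11 = 8 ✓, 63 mod 3 = 0 ✓, 63 mod 5 = 3 ✓.

x ≡ 63 (mod 165).


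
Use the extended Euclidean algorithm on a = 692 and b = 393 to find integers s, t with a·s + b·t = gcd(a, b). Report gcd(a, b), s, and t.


Euclidean algorithm on (692, 393) — divide until remainder is 0:
  692 = 1 · 393 + 299
  393 = 1 · 299 + 94
  299 = 3 · 94 + 17
  94 = 5 · 17 + 9
  17 = 1 · 9 + 8
  9 = 1 · 8 + 1
  8 = 8 · 1 + 0
gcd(692, 393) = 1.
Track Bezout coefficients alongside the remainders: start with r₀ = 692 = a·1 + b·0 (s = 1, t = 0) and r₁ = 393 = a·0 + b·1 (s = 0, t = 1); each new remainder r_{k+1} = r_{k-1} − q_k·r_k inherits s_{k+1} = s_{k-1} − q_k·s_k, t_{k+1} = t_{k-1} − q_k·t_k, so r_k = a·s_k + b·t_k at every step:
  q = 1: r = 299, s = 1 − 1·0 = 1, t = 0 − 1·1 = -1  (check: 692·1 + 393·(-1) = 299)
  q = 1: r = 94, s = 0 − 1·1 = -1, t = 1 − 1·(-1) = 2  (check: 692·(-1) + 393·2 = 94)
  q = 3: r = 17, s = 1 − 3·(-1) = 4, t = -1 − 3·2 = -7  (check: 692·4 + 393·(-7) = 17)
  q = 5: r = 9, s = -1 − 5·4 = -21, t = 2 − 5·(-7) = 37  (check: 692·(-21) + 393·37 = 9)
  q = 1: r = 8, s = 4 − 1·(-21) = 25, t = -7 − 1·37 = -44  (check: 692·25 + 393·(-44) = 8)
  q = 1: r = 1, s = -21 − 1·25 = -46, t = 37 − 1·(-44) = 81  (check: 692·(-46) + 393·81 = 1)
The row with r = 1 (the gcd) gives the Bezout coefficients s = -46, t = 81.
Result: 692 · (-46) + 393 · (81) = 1.

gcd(692, 393) = 1; s = -46, t = 81 (check: 692·(-46) + 393·81 = 1).


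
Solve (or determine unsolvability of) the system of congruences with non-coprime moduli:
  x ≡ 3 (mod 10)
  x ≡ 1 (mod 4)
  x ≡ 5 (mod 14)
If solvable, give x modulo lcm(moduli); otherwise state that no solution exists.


Moduli 10, 4, 14 are not pairwise coprime, so CRT works modulo lcm(m_i) when all pairwise compatibility conditions hold.
Pairwise compatibility: gcd(m_i, m_j) must divide a_i - a_j for every pair.
Merge one congruence at a time:
  Start: x ≡ 3 (mod 10).
  Combine with x ≡ 1 (mod 4): gcd(10, 4) = 2; 1 - 3 = -2, which IS divisible by 2, so compatible.
    Write x = 3 + 10·t and substitute into x ≡ 1 (mod 4): 10·t ≡ 1 − 3 = -2 (mod 4).
    Divide the congruence (and modulus) by g = 2: 5·t ≡ -1 (mod 2).
    Reduce coefficients mod 2: 1·t ≡ 1 (mod 2).
    So t ≡ 1 (mod 2).
    Then x = 3 + 10·1 = 13, valid modulo lcm(10, 4) = 20: x ≡ 13 (mod 20).
  Combine with x ≡ 5 (mod 14): gcd(20, 14) = 2; 5 - 13 = -8, which IS divisible by 2, so compatible.
    Write x = 13 + 20·t and substitute into x ≡ 5 (mod 14): 20·t ≡ 5 − 13 = -8 (mod 14).
    Divide the congruence (and modulus) by g = 2: 10·t ≡ -4 (mod 7).
    Reduce coefficients mod 7: 3·t ≡ 3 (mod 7).
    The inverse of 3 mod 7 is 5 (since 3·5 = 15 = 2·7 + 1), so t ≡ 5·3 = 15 ≡ 1 (mod 7).
    Then x = 13 + 20·1 = 33, valid modulo lcm(20, 14) = 140: x ≡ 33 (mod 140).
Verify: 33 mod 10 = 3, 33 mod 4 = 1, 33 mod 14 = 5.

x ≡ 33 (mod 140).


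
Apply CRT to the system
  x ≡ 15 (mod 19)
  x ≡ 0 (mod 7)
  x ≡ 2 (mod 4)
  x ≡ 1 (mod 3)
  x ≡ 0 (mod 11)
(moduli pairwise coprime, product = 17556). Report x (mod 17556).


Product of moduli M = 19 · 7 · 4 · 3 · 11 = 17556.
Merge one congruence at a time:
  Start: x ≡ 15 (mod 19).
  Combine with x ≡ 0 (mod 7); new modulus lcm = 133.
    Write x = 15 + 19·t and substitute into x ≡ 0 (mod 7): 19·t ≡ 0 − 15 = -15 (mod 7).
    Reduce coefficients mod 7: 5·t ≡ 6 (mod 7).
    The inverse of 5 mod 7 is 3 (since 5·3 = 15 = 2·7 + 1), so t ≡ 3·6 = 18 ≡ 4 (mod 7).
    Then x = 15 + 19·4 = 91, valid modulo lcm(19, 7) = 133: x ≡ 91 (mod 133).
  Combine with x ≡ 2 (mod 4); new modulus lcm = 532.
    Write x = 91 + 133·t and substitute into x ≡ 2 (mod 4): 133·t ≡ 2 − 91 = -89 (mod 4).
    Reduce coefficients mod 4: 1·t ≡ 3 (mod 4).
    So t ≡ 3 (mod 4).
    Then x = 91 + 133·3 = 490, valid modulo lcm(133, 4) = 532: x ≡ 490 (mod 532).
  Combine with x ≡ 1 (mod 3); new modulus lcm = 1596.
    Write x = 490 + 532·t and substitute into x ≡ 1 (mod 3): 532·t ≡ 1 − 490 = -489 (mod 3).
    Reduce coefficients mod 3: 1·t ≡ 0 (mod 3).
    So t ≡ 0 (mod 3).
    Then x = 490 + 532·0 = 490, valid modulo lcm(532, 3) = 1596: x ≡ 490 (mod 1596).
  Combine with x ≡ 0 (mod 11); new modulus lcm = 17556.
    Write x = 490 + 1596·t and substitute into x ≡ 0 (mod 11): 1596·t ≡ 0 − 490 = -490 (mod 11).
    Reduce coefficients mod 11: 1·t ≡ 5 (mod 11).
    So t ≡ 5 (mod 11).
    Then x = 490 + 1596·5 = 8470, valid modulo lcm(1596, 11) = 17556: x ≡ 8470 (mod 17556).
Verify against each original: 8470 mod 19 = 15, 8470 mod 7 = 0, 8470 mod 4 = 2, 8470 mod 3 = 1, 8470 mod 11 = 0.

x ≡ 8470 (mod 17556).


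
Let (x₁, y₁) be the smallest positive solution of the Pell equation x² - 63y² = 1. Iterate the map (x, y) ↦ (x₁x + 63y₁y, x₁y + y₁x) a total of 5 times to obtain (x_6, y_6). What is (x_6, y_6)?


Step 1: Find the fundamental solution (x₁, y₁) of x² - 63y² = 1.
  Expand √63 as a continued fraction. a₀ = ⌊√63⌋ = 7; iterate m_{k+1} = d_k·a_k − m_k, d_{k+1} = (63 − m_{k+1}²)/d_k, a_{k+1} = ⌊(a₀ + m_{k+1})/d_{k+1}⌋ (starting m₀ = 0, d₀ = 1), with convergents p_k = a_k·p_{k-1} + p_{k-2}, q_k = a_k·q_{k-1} + q_{k-2} (p₋₁ = 1, q₋₁ = 0):
  k = 0: a₀ = 7; p₀/q₀ = 7/1; p₀² − 63·q₀² = 49 − 63 = -14.
  k = 1: m = 7, d = 14, a = ⌊(7 + 7)/14⌋ = 1; p/q = (1·7 + 1)/(1·1 + 0) = 8/1; p² − 63·q² = 64 − 63 = 1.
  The first convergent with p² − 63·q² = 1 gives the fundamental solution (x₁, y₁) = (8, 1).
Step 2: Apply the recurrence (x_{n+1}, y_{n+1}) = (x₁x_n + 63y₁y_n, x₁y_n + y₁x_n) repeatedly.
  From (x_1, y_1) = (8, 1): x_2 = 8·8 + 63·1·1 = 127; y_2 = 8·1 + 1·8 = 16.
  From (x_2, y_2) = (127, 16): x_3 = 8·127 + 63·1·16 = 2024; y_3 = 8·16 + 1·127 = 255.
  From (x_3, y_3) = (2024, 255): x_4 = 8·2024 + 63·1·255 = 32257; y_4 = 8·255 + 1·2024 = 4064.
  From (x_4, y_4) = (32257, 4064): x_5 = 8·32257 + 63·1·4064 = 514088; y_5 = 8·4064 + 1·32257 = 64769.
  From (x_5, y_5) = (514088, 64769): x_6 = 8·514088 + 63·1·64769 = 8193151; y_6 = 8·64769 + 1·514088 = 1032240.
Step 3: Verify x_6² - 63·y_6² = 67127723308801 - 67127723308800 = 1 (should be 1). ✓

(x_1, y_1) = (8, 1); (x_6, y_6) = (8193151, 1032240).


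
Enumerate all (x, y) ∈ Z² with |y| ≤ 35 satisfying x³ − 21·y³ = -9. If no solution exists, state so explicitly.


The equation is x³ - 21y³ = -9. For fixed y, x³ = 21·y³ − 9, so a solution requires the RHS to be a perfect cube.
Strategy: iterate y from -35 to 35, compute RHS = 21·y³ − 9, and check whether it is a (positive or negative) perfect cube.
Check small values of y:
  y = 0: RHS = -9 is not a perfect cube.
  y = 1: RHS = 12 is not a perfect cube.
  y = -1: RHS = -30 is not a perfect cube.
  y = 2: RHS = 159 is not a perfect cube.
  y = -2: RHS = -177 is not a perfect cube.
  y = 3: RHS = 558 is not a perfect cube.
  y = -3: RHS = -576 is not a perfect cube.
Continuing the search up to |y| = 35 finds no solutions either.
No (x, y) in the scanned range satisfies the equation.

No integer solutions with |y| ≤ 35.


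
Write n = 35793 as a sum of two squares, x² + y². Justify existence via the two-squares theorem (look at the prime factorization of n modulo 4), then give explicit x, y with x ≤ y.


Step 1: Factor n = 35793 = 3^2 · 41 · 97.
Step 2: Check the mod-4 condition on each prime factor: 3 ≡ 3 (mod 4), exponent 2 (must be even); 41 ≡ 1 (mod 4), exponent 1; 97 ≡ 1 (mod 4), exponent 1.
All primes ≡ 3 (mod 4) appear to even exponent (or don't appear), so by the two-squares theorem n IS expressible as a sum of two squares.
Step 3: Build a representation. Group n = k² · m with k = 3 and m = 41 · 97 = 3977 (a product of primes ≡ 1 (mod 4)); a representation of m scales to one of n via (k·x)² + (k·y)² = k²(x² + y²). Each prime p ≡ 1 (mod 4) is itself a sum of two squares; find a² by testing p − a² for a perfect square:
  41: 41 − 1² = 40, 41 − 2² = 37, 41 − 3² = 32, 41 − 4² = 25 = 5² ⇒ 41 = 4² + 5².
  97: 97 − 1² = 96, 97 − 2² = 93, 97 − 3² = 88, 97 − 4² = 81 = 9² ⇒ 97 = 4² + 9².
  Combine using the Brahmagupta–Fibonacci identity (a² + b²)(c² + d²) = (ac − bd)² + (ad + bc)² = (ac + bd)² + (ad − bc)²:
  41 · 97 = 3977: from (4² + 5²)(4² + 9²), take (4·4 − 5·9, 4·9 + 5·4) = (16 − 45, 36 + 20) = (-29, 56); dropping signs (only squares matter) gives (29, 56); check 29² + 56² = 841 + 3136 = 3977 ✓.
  Scale by k = 3: (3·29, 3·56) = (87, 168).
Step 4: Order so x ≤ y and verify: 87² + 168² = 7569 + 28224 = 35793 = n. ✓

n = 35793 = 87² + 168² (one valid representation with x ≤ y).


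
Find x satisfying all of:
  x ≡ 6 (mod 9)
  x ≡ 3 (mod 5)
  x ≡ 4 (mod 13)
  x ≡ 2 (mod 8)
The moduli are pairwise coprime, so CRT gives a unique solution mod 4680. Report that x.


Product of moduli M = 9 · 5 · 13 · 8 = 4680.
Merge one congruence at a time:
  Start: x ≡ 6 (mod 9).
  Combine with x ≡ 3 (mod 5); new modulus lcm = 45.
    Write x = 6 + 9·t and substitute into x ≡ 3 (mod 5): 9·t ≡ 3 − 6 = -3 (mod 5).
    Reduce coefficients mod 5: 4·t ≡ 2 (mod 5).
    The inverse of 4 mod 5 is 4 (since 4·4 = 16 = 3·5 + 1), so t ≡ 4·2 = 8 ≡ 3 (mod 5).
    Then x = 6 + 9·3 = 33, valid modulo lcm(9, 5) = 45: x ≡ 33 (mod 45).
  Combine with x ≡ 4 (mod 13); new modulus lcm = 585.
    Write x = 33 + 45·t and substitute into x ≡ 4 (mod 13): 45·t ≡ 4 − 33 = -29 (mod 13).
    Reduce coefficients mod 13: 6·t ≡ 10 (mod 13).
    The inverse of 6 mod 13 is 11 (since 6·11 = 66 = 5·13 + 1), so t ≡ 11·10 = 110 ≡ 6 (mod 13).
    Then x = 33 + 45·6 = 303, valid modulo lcm(45, 13) = 585: x ≡ 303 (mod 585).
  Combine with x ≡ 2 (mod 8); new modulus lcm = 4680.
    Write x = 303 + 585·t and substitute into x ≡ 2 (mod 8): 585·t ≡ 2 − 303 = -301 (mod 8).
    Reduce coefficients mod 8: 1·t ≡ 3 (mod 8).
    So t ≡ 3 (mod 8).
    Then x = 303 + 585·3 = 2058, valid modulo lcm(585, 8) = 4680: x ≡ 2058 (mod 4680).
Verify against each original: 2058 mod 9 = 6, 2058 mod 5 = 3, 2058 mod 13 = 4, 2058 mod 8 = 2.

x ≡ 2058 (mod 4680).


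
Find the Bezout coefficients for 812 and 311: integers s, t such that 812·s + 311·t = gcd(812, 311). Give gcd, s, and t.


Euclidean algorithm on (812, 311) — divide until remainder is 0:
  812 = 2 · 311 + 190
  311 = 1 · 190 + 121
  190 = 1 · 121 + 69
  121 = 1 · 69 + 52
  69 = 1 · 52 + 17
  52 = 3 · 17 + 1
  17 = 17 · 1 + 0
gcd(812, 311) = 1.
Track Bezout coefficients alongside the remainders: start with r₀ = 812 = a·1 + b·0 (s = 1, t = 0) and r₁ = 311 = a·0 + b·1 (s = 0, t = 1); each new remainder r_{k+1} = r_{k-1} − q_k·r_k inherits s_{k+1} = s_{k-1} − q_k·s_k, t_{k+1} = t_{k-1} − q_k·t_k, so r_k = a·s_k + b·t_k at every step:
  q = 2: r = 190, s = 1 − 2·0 = 1, t = 0 − 2·1 = -2  (check: 812·1 + 311·(-2) = 190)
  q = 1: r = 121, s = 0 − 1·1 = -1, t = 1 − 1·(-2) = 3  (check: 812·(-1) + 311·3 = 121)
  q = 1: r = 69, s = 1 − 1·(-1) = 2, t = -2 − 1·3 = -5  (check: 812·2 + 311·(-5) = 69)
  q = 1: r = 52, s = -1 − 1·2 = -3, t = 3 − 1·(-5) = 8  (check: 812·(-3) + 311·8 = 52)
  q = 1: r = 17, s = 2 − 1·(-3) = 5, t = -5 − 1·8 = -13  (check: 812·5 + 311·(-13) = 17)
  q = 3: r = 1, s = -3 − 3·5 = -18, t = 8 − 3·(-13) = 47  (check: 812·(-18) + 311·47 = 1)
The row with r = 1 (the gcd) gives the Bezout coefficients s = -18, t = 47.
Result: 812 · (-18) + 311 · (47) = 1.

gcd(812, 311) = 1; s = -18, t = 47 (check: 812·(-18) + 311·47 = 1).


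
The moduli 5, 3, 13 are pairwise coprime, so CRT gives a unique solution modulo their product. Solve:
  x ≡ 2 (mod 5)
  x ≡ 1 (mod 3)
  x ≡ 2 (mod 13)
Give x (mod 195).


Moduli 5, 3, 13 are pairwise coprime; by CRT there is a unique solution modulo M = 5 · 3 · 13 = 195.
Solve pairwise, accumulating the modulus:
  Start with x ≡ 2 (mod 5).
  Combine with x ≡ 1 (mod 3): since gcd(5, 3) = 1, we get a unique residue mod 15.
    Write x = 2 + 5·t and substitute into x ≡ 1 (mod 3): 5·t ≡ 1 − 2 = -1 (mod 3).
    Reduce coefficients mod 3: 2·t ≡ 2 (mod 3).
    The inverse of 2 mod 3 is 2 (since 2·2 = 4 = 1·3 + 1), so t ≡ 2·2 = 4 ≡ 1 (mod 3).
    Then x = 2 + 5·1 = 7, valid modulo lcm(5, 3) = 15: x ≡ 7 (mod 15).
  Combine with x ≡ 2 (mod 13): since gcd(15, 13) = 1, we get a unique residue mod 195.
    Write x = 7 + 15·t and substitute into x ≡ 2 (mod 13): 15·t ≡ 2 − 7 = -5 (mod 13).
    Reduce coefficients mod 13: 2·t ≡ 8 (mod 13).
    The inverse of 2 mod 13 is 7 (since 2·7 = 14 = 1·13 + 1), so t ≡ 7·8 = 56 ≡ 4 (mod 13).
    Then x = 7 + 15·4 = 67, valid modulo lcm(15, 13) = 195: x ≡ 67 (mod 195).
Verify: 67 mod 5 = 2 ✓, 67 mod 3 = 1 ✓, 67 mod 13 = 2 ✓.

x ≡ 67 (mod 195).


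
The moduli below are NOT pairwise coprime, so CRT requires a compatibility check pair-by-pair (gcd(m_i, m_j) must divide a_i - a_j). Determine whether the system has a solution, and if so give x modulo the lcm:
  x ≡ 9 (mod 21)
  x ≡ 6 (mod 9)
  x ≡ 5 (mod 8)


Moduli 21, 9, 8 are not pairwise coprime, so CRT works modulo lcm(m_i) when all pairwise compatibility conditions hold.
Pairwise compatibility: gcd(m_i, m_j) must divide a_i - a_j for every pair.
Merge one congruence at a time:
  Start: x ≡ 9 (mod 21).
  Combine with x ≡ 6 (mod 9): gcd(21, 9) = 3; 6 - 9 = -3, which IS divisible by 3, so compatible.
    Write x = 9 + 21·t and substitute into x ≡ 6 (mod 9): 21·t ≡ 6 − 9 = -3 (mod 9).
    Divide the congruence (and modulus) by g = 3: 7·t ≡ -1 (mod 3).
    Reduce coefficients mod 3: 1·t ≡ 2 (mod 3).
    So t ≡ 2 (mod 3).
    Then x = 9 + 21·2 = 51, valid modulo lcm(21, 9) = 63: x ≡ 51 (mod 63).
  Combine with x ≡ 5 (mod 8): gcd(63, 8) = 1; 5 - 51 = -46, which IS divisible by 1, so compatible.
    Write x = 51 + 63·t and substitute into x ≡ 5 (mod 8): 63·t ≡ 5 − 51 = -46 (mod 8).
    Reduce coefficients mod 8: 7·t ≡ 2 (mod 8).
    The inverse of 7 mod 8 is 7 (since 7·7 = 49 = 6·8 + 1), so t ≡ 7·2 = 14 ≡ 6 (mod 8).
    Then x = 51 + 63·6 = 429, valid modulo lcm(63, 8) = 504: x ≡ 429 (mod 504).
Verify: 429 mod 21 = 9, 429 mod 9 = 6, 429 mod 8 = 5.

x ≡ 429 (mod 504).


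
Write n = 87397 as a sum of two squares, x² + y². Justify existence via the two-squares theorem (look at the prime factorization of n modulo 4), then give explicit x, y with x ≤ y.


Step 1: Factor n = 87397 = 17 · 53 · 97.
Step 2: Check the mod-4 condition on each prime factor: 17 ≡ 1 (mod 4), exponent 1; 53 ≡ 1 (mod 4), exponent 1; 97 ≡ 1 (mod 4), exponent 1.
All primes ≡ 3 (mod 4) appear to even exponent (or don't appear), so by the two-squares theorem n IS expressible as a sum of two squares.
Step 3: Build a representation. Here n = 17 · 53 · 97 is a product of primes ≡ 1 (mod 4). Each prime p ≡ 1 (mod 4) is itself a sum of two squares; find a² by testing p − a² for a perfect square:
  17: 17 − 1² = 16 = 4² ⇒ 17 = 1² + 4².
  53: 53 − 1² = 52, 53 − 2² = 49 = 7² ⇒ 53 = 2² + 7².
  97: 97 − 1² = 96, 97 − 2² = 93, 97 − 3² = 88, 97 − 4² = 81 = 9² ⇒ 97 = 4² + 9².
  Combine using the Brahmagupta–Fibonacci identity (a² + b²)(c² + d²) = (ac − bd)² + (ad + bc)² = (ac + bd)² + (ad − bc)²:
  17 · 53 = 901: from (1² + 4²)(2² + 7²), take (1·2 − 4·7, 1·7 + 4·2) = (2 − 28, 7 + 8) = (-26, 15); dropping signs (only squares matter) gives (26, 15); check 26² + 15² = 676 + 225 = 901 ✓.
  901 · 97 = 87397: from (26² + 15²)(4² + 9²), take (26·4 − 15·9, 26·9 + 15·4) = (104 − 135, 234 + 60) = (-31, 294); dropping signs (only squares matter) gives (31, 294); check 31² + 294² = 961 + 86436 = 87397 ✓.
Step 4: Order so x ≤ y and verify: 31² + 294² = 961 + 86436 = 87397 = n. ✓

n = 87397 = 31² + 294² (one valid representation with x ≤ y).


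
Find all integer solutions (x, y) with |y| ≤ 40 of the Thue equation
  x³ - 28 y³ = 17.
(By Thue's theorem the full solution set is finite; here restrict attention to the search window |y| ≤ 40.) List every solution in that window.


The equation is x³ - 28y³ = 17. For fixed y, x³ = 28·y³ + 17, so a solution requires the RHS to be a perfect cube.
Strategy: iterate y from -40 to 40, compute RHS = 28·y³ + 17, and check whether it is a (positive or negative) perfect cube.
Check small values of y:
  y = 0: RHS = 17 is not a perfect cube.
  y = 1: RHS = 45 is not a perfect cube.
  y = -1: RHS = -11 is not a perfect cube.
  y = 2: RHS = 241 is not a perfect cube.
  y = -2: RHS = -207 is not a perfect cube.
  y = 3: RHS = 773 is not a perfect cube.
  y = -3: RHS = -739 is not a perfect cube.
Continuing the search up to |y| = 40 finds no solutions either.
No (x, y) in the scanned range satisfies the equation.

No integer solutions with |y| ≤ 40.


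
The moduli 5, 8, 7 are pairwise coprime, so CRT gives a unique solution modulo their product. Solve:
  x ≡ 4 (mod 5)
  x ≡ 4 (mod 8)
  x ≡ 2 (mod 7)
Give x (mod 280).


Moduli 5, 8, 7 are pairwise coprime; by CRT there is a unique solution modulo M = 5 · 8 · 7 = 280.
Solve pairwise, accumulating the modulus:
  Start with x ≡ 4 (mod 5).
  Combine with x ≡ 4 (mod 8): since gcd(5, 8) = 1, we get a unique residue mod 40.
    Write x = 4 + 5·t and substitute into x ≡ 4 (mod 8): 5·t ≡ 4 − 4 = 0 (mod 8).
    The inverse of 5 mod 8 is 5 (since 5·5 = 25 = 3·8 + 1), so t ≡ 5·0 = 0 ≡ 0 (mod 8).
    Then x = 4 + 5·0 = 4, valid modulo lcm(5, 8) = 40: x ≡ 4 (mod 40).
  Combine with x ≡ 2 (mod 7): since gcd(40, 7) = 1, we get a unique residue mod 280.
    Write x = 4 + 40·t and substitute into x ≡ 2 (mod 7): 40·t ≡ 2 − 4 = -2 (mod 7).
    Reduce coefficients mod 7: 5·t ≡ 5 (mod 7).
    The inverse of 5 mod 7 is 3 (since 5·3 = 15 = 2·7 + 1), so t ≡ 3·5 = 15 ≡ 1 (mod 7).
    Then x = 4 + 40·1 = 44, valid modulo lcm(40, 7) = 280: x ≡ 44 (mod 280).
Verify: 44 mod 5 = 4 ✓, 44 mod 8 = 4 ✓, 44 mod 7 = 2 ✓.

x ≡ 44 (mod 280).


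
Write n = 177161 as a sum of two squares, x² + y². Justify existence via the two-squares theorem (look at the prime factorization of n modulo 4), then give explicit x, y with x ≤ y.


Step 1: Factor n = 177161 = 29 · 41 · 149.
Step 2: Check the mod-4 condition on each prime factor: 29 ≡ 1 (mod 4), exponent 1; 41 ≡ 1 (mod 4), exponent 1; 149 ≡ 1 (mod 4), exponent 1.
All primes ≡ 3 (mod 4) appear to even exponent (or don't appear), so by the two-squares theorem n IS expressible as a sum of two squares.
Step 3: Build a representation. Here n = 29 · 41 · 149 is a product of primes ≡ 1 (mod 4). Each prime p ≡ 1 (mod 4) is itself a sum of two squares; find a² by testing p − a² for a perfect square:
  29: 29 − 1² = 28, 29 − 2² = 25 = 5² ⇒ 29 = 2² + 5².
  41: 41 − 1² = 40, 41 − 2² = 37, 41 − 3² = 32, 41 − 4² = 25 = 5² ⇒ 41 = 4² + 5².
  149: 149 − 1² = 148, 149 − 2² = 145, 149 − 3² = 140, 149 − 4² = 133, 149 − 5² = 124, 149 − 6² = 113, 149 − 7² = 100 = 10² ⇒ 149 = 7² + 10².
  Combine using the Brahmagupta–Fibonacci identity (a² + b²)(c² + d²) = (ac − bd)² + (ad + bc)² = (ac + bd)² + (ad − bc)²:
  29 · 41 = 1189: from (2² + 5²)(4² + 5²), take (2·4 − 5·5, 2·5 + 5·4) = (8 − 25, 10 + 20) = (-17, 30); dropping signs (only squares matter) gives (17, 30); check 17² + 30² = 289 + 900 = 1189 ✓.
  1189 · 149 = 177161: from (17² + 30²)(7² + 10²), take (17·7 − 30·10, 17·10 + 30·7) = (119 − 300, 170 + 210) = (-181, 380); dropping signs (only squares matter) gives (181, 380); check 181² + 380² = 32761 + 144400 = 177161 ✓.
Step 4: Order so x ≤ y and verify: 181² + 380² = 32761 + 144400 = 177161 = n. ✓

n = 177161 = 181² + 380² (one valid representation with x ≤ y).
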